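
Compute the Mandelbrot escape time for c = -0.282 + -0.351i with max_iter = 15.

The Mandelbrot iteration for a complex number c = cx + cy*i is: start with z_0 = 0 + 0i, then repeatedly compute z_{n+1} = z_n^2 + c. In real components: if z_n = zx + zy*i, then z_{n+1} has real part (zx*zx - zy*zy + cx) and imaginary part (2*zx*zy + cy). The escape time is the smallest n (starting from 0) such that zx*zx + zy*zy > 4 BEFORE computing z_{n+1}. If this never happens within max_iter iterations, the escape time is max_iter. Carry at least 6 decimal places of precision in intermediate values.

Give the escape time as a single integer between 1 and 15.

Answer: 15

Derivation:
z_0 = 0 + 0i, c = -0.2820 + -0.3510i
Iter 1: z = -0.2820 + -0.3510i, |z|^2 = 0.2027
Iter 2: z = -0.3257 + -0.1530i, |z|^2 = 0.1295
Iter 3: z = -0.1994 + -0.2513i, |z|^2 = 0.1029
Iter 4: z = -0.3054 + -0.2508i, |z|^2 = 0.1562
Iter 5: z = -0.2516 + -0.1978i, |z|^2 = 0.1024
Iter 6: z = -0.2578 + -0.2515i, |z|^2 = 0.1297
Iter 7: z = -0.2788 + -0.2213i, |z|^2 = 0.1267
Iter 8: z = -0.2533 + -0.2276i, |z|^2 = 0.1160
Iter 9: z = -0.2696 + -0.2357i, |z|^2 = 0.1283
Iter 10: z = -0.2648 + -0.2239i, |z|^2 = 0.1203
Iter 11: z = -0.2620 + -0.2324i, |z|^2 = 0.1226
Iter 12: z = -0.2674 + -0.2292i, |z|^2 = 0.1240
Iter 13: z = -0.2631 + -0.2284i, |z|^2 = 0.1214
Iter 14: z = -0.2650 + -0.2308i, |z|^2 = 0.1235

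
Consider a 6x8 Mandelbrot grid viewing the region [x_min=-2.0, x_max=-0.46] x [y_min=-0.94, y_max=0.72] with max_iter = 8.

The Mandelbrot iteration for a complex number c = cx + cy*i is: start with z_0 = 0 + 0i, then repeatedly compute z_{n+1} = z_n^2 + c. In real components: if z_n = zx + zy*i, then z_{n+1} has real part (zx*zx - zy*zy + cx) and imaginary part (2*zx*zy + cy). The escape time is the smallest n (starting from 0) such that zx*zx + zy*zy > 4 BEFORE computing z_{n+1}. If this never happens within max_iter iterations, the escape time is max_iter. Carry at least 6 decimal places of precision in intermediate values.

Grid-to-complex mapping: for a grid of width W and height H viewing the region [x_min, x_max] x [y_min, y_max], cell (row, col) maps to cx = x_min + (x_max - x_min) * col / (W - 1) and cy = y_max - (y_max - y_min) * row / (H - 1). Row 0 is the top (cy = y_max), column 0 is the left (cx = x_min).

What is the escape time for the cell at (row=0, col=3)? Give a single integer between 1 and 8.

Answer: 3

Derivation:
z_0 = 0 + 0i, c = -1.0760 + 0.7200i
Iter 1: z = -1.0760 + 0.7200i, |z|^2 = 1.6762
Iter 2: z = -0.4366 + -0.8294i, |z|^2 = 0.8786
Iter 3: z = -1.5733 + 1.4443i, |z|^2 = 4.5614
Escaped at iteration 3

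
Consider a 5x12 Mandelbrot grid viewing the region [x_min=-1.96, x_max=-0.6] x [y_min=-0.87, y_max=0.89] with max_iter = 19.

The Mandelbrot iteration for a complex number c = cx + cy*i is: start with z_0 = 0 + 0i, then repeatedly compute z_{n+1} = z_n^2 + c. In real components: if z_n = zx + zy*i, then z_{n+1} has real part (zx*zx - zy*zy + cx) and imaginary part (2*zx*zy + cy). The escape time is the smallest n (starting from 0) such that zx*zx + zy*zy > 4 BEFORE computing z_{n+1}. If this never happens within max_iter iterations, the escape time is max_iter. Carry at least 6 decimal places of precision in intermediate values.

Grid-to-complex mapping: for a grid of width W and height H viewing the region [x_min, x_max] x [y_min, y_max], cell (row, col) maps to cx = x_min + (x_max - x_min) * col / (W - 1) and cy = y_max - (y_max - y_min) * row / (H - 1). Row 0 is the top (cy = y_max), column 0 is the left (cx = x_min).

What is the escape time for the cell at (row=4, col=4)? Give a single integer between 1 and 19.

Answer: 19

Derivation:
z_0 = 0 + 0i, c = -0.6000 + 0.2500i
Iter 1: z = -0.6000 + 0.2500i, |z|^2 = 0.4225
Iter 2: z = -0.3025 + -0.0500i, |z|^2 = 0.0940
Iter 3: z = -0.5110 + 0.2802i, |z|^2 = 0.3397
Iter 4: z = -0.4174 + -0.0364i, |z|^2 = 0.1756
Iter 5: z = -0.4271 + 0.2804i, |z|^2 = 0.2610
Iter 6: z = -0.4962 + 0.0105i, |z|^2 = 0.2463
Iter 7: z = -0.3539 + 0.2396i, |z|^2 = 0.1826
Iter 8: z = -0.5322 + 0.0804i, |z|^2 = 0.2897
Iter 9: z = -0.3233 + 0.1644i, |z|^2 = 0.1315
Iter 10: z = -0.5225 + 0.1437i, |z|^2 = 0.2937
Iter 11: z = -0.3476 + 0.0998i, |z|^2 = 0.1308
Iter 12: z = -0.4891 + 0.1806i, |z|^2 = 0.2719
Iter 13: z = -0.3934 + 0.0733i, |z|^2 = 0.1601
Iter 14: z = -0.4506 + 0.1923i, |z|^2 = 0.2401
Iter 15: z = -0.4339 + 0.0767i, |z|^2 = 0.1942
Iter 16: z = -0.4176 + 0.1835i, |z|^2 = 0.2080
Iter 17: z = -0.4593 + 0.0968i, |z|^2 = 0.2203
Iter 18: z = -0.3984 + 0.1611i, |z|^2 = 0.1847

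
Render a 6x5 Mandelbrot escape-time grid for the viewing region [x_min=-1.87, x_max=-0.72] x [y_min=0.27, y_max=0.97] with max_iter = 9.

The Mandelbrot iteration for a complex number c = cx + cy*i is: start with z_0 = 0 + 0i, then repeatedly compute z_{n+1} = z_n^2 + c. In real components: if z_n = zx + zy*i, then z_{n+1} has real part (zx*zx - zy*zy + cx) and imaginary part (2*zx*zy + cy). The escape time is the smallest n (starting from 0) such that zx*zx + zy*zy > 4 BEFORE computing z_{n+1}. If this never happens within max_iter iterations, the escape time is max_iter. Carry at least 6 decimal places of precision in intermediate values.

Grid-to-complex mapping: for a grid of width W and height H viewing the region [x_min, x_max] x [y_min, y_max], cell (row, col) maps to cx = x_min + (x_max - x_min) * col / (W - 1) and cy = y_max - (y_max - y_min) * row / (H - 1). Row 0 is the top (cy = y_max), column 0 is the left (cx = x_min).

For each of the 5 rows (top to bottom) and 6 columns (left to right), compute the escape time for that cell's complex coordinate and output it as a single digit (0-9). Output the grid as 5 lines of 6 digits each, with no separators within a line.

Answer: 123334
133334
233346
334669
345999

Derivation:
(row=0, col=0): c = -1.8700 + 0.9700i → escape time 1
(row=0, col=1): c = -1.6400 + 0.9700i → escape time 2
(row=0, col=2): c = -1.4100 + 0.9700i → escape time 3
(row=0, col=3): c = -1.1800 + 0.9700i → escape time 3
(row=0, col=4): c = -0.9500 + 0.9700i → escape time 3
(row=0, col=5): c = -0.7200 + 0.9700i → escape time 4
(row=1, col=0): c = -1.8700 + 0.7950i → escape time 1
(row=1, col=1): c = -1.6400 + 0.7950i → escape time 3
(row=1, col=2): c = -1.4100 + 0.7950i → escape time 3
(row=1, col=3): c = -1.1800 + 0.7950i → escape time 3
(row=1, col=4): c = -0.9500 + 0.7950i → escape time 3
(row=1, col=5): c = -0.7200 + 0.7950i → escape time 4
(row=2, col=0): c = -1.8700 + 0.6200i → escape time 2
(row=2, col=1): c = -1.6400 + 0.6200i → escape time 3
(row=2, col=2): c = -1.4100 + 0.6200i → escape time 3
(row=2, col=3): c = -1.1800 + 0.6200i → escape time 3
(row=2, col=4): c = -0.9500 + 0.6200i → escape time 4
(row=2, col=5): c = -0.7200 + 0.6200i → escape time 6
(row=3, col=0): c = -1.8700 + 0.4450i → escape time 3
(row=3, col=1): c = -1.6400 + 0.4450i → escape time 3
(row=3, col=2): c = -1.4100 + 0.4450i → escape time 4
(row=3, col=3): c = -1.1800 + 0.4450i → escape time 6
(row=3, col=4): c = -0.9500 + 0.4450i → escape time 6
(row=3, col=5): c = -0.7200 + 0.4450i → escape time 9
(row=4, col=0): c = -1.8700 + 0.2700i → escape time 3
(row=4, col=1): c = -1.6400 + 0.2700i → escape time 4
(row=4, col=2): c = -1.4100 + 0.2700i → escape time 5
(row=4, col=3): c = -1.1800 + 0.2700i → escape time 9
(row=4, col=4): c = -0.9500 + 0.2700i → escape time 9
(row=4, col=5): c = -0.7200 + 0.2700i → escape time 9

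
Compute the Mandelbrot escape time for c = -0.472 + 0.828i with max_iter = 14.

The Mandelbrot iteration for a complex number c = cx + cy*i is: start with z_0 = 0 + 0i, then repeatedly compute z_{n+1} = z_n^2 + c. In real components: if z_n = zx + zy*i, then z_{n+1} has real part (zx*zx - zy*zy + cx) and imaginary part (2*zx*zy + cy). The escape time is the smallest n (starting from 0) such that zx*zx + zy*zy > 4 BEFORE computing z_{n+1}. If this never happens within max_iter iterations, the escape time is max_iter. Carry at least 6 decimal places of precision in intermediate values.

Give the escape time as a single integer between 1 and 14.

z_0 = 0 + 0i, c = -0.4720 + 0.8280i
Iter 1: z = -0.4720 + 0.8280i, |z|^2 = 0.9084
Iter 2: z = -0.9348 + 0.0464i, |z|^2 = 0.8760
Iter 3: z = 0.3997 + 0.7413i, |z|^2 = 0.7093
Iter 4: z = -0.8618 + 1.4206i, |z|^2 = 2.7608
Iter 5: z = -1.7475 + -1.6205i, |z|^2 = 5.6796
Escaped at iteration 5

Answer: 5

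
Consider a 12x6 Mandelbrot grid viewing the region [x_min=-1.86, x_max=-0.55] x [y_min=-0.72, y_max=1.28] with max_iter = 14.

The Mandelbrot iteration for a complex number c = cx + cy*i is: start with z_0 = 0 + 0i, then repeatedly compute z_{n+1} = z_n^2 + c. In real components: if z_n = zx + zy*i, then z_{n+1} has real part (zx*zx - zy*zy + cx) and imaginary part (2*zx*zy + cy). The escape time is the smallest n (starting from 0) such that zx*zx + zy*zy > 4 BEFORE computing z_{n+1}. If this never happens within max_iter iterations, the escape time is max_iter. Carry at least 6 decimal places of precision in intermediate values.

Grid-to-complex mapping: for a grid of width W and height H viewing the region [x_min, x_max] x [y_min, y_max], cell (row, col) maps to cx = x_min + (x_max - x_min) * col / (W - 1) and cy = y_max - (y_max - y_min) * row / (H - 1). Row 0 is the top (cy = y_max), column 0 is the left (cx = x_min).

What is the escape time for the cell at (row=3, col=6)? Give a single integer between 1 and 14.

Answer: 14

Derivation:
z_0 = 0 + 0i, c = -1.1455 + 0.0800i
Iter 1: z = -1.1455 + 0.0800i, |z|^2 = 1.3185
Iter 2: z = 0.1602 + -0.1033i, |z|^2 = 0.0363
Iter 3: z = -1.1305 + 0.0469i, |z|^2 = 1.2801
Iter 4: z = 0.1303 + -0.0261i, |z|^2 = 0.0176
Iter 5: z = -1.1292 + 0.0732i, |z|^2 = 1.2804
Iter 6: z = 0.1242 + -0.0853i, |z|^2 = 0.0227
Iter 7: z = -1.1373 + 0.0588i, |z|^2 = 1.2969
Iter 8: z = 0.1446 + -0.0538i, |z|^2 = 0.0238
Iter 9: z = -1.1274 + 0.0645i, |z|^2 = 1.2753
Iter 10: z = 0.1215 + -0.0653i, |z|^2 = 0.0190
Iter 11: z = -1.1350 + 0.0641i, |z|^2 = 1.2922
Iter 12: z = 0.1386 + -0.0655i, |z|^2 = 0.0235
Iter 13: z = -1.1306 + 0.0618i, |z|^2 = 1.2820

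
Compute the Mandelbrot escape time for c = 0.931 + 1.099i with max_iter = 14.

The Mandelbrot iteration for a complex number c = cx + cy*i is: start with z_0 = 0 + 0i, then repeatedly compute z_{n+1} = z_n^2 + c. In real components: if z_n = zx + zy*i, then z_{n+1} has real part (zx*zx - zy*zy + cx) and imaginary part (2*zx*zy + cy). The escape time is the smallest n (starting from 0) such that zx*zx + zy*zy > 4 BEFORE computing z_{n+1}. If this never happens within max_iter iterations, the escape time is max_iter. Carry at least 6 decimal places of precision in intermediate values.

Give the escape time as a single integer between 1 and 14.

Answer: 2

Derivation:
z_0 = 0 + 0i, c = 0.9310 + 1.0990i
Iter 1: z = 0.9310 + 1.0990i, |z|^2 = 2.0746
Iter 2: z = 0.5900 + 3.1453i, |z|^2 = 10.2412
Escaped at iteration 2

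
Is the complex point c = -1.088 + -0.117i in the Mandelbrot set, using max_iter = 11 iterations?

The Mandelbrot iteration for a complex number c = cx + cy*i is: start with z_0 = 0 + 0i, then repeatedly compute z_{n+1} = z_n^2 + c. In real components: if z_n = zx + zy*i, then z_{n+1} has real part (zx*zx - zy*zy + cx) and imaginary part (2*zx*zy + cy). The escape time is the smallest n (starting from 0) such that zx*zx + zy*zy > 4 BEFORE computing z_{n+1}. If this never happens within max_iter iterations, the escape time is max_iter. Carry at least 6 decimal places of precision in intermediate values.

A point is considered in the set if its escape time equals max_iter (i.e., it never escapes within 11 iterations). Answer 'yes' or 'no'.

Answer: yes

Derivation:
z_0 = 0 + 0i, c = -1.0880 + -0.1170i
Iter 1: z = -1.0880 + -0.1170i, |z|^2 = 1.1974
Iter 2: z = 0.0821 + 0.1376i, |z|^2 = 0.0257
Iter 3: z = -1.1002 + -0.0944i, |z|^2 = 1.2194
Iter 4: z = 0.1135 + 0.0908i, |z|^2 = 0.0211
Iter 5: z = -1.0834 + -0.0964i, |z|^2 = 1.1829
Iter 6: z = 0.0764 + 0.0919i, |z|^2 = 0.0143
Iter 7: z = -1.0906 + -0.1030i, |z|^2 = 1.2000
Iter 8: z = 0.0908 + 0.1076i, |z|^2 = 0.0198
Iter 9: z = -1.0913 + -0.0975i, |z|^2 = 1.2005
Iter 10: z = 0.0935 + 0.0957i, |z|^2 = 0.0179
Did not escape in 11 iterations → in set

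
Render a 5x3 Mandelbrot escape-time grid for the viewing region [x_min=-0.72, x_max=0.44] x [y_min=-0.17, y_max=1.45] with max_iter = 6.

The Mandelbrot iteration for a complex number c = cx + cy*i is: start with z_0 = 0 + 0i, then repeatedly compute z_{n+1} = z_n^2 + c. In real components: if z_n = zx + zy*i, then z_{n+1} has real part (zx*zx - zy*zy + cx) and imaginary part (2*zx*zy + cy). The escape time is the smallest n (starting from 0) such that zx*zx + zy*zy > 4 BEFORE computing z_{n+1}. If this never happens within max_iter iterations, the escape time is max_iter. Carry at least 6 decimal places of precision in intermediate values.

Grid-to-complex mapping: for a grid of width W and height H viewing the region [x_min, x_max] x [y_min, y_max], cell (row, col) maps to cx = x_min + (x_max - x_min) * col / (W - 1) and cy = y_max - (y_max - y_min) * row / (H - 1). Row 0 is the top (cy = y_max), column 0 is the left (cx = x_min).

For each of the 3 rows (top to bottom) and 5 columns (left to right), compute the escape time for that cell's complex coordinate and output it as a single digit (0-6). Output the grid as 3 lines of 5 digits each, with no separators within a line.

Answer: 22222
66665
66666

Derivation:
(row=0, col=0): c = -0.7200 + 1.4500i → escape time 2
(row=0, col=1): c = -0.4300 + 1.4500i → escape time 2
(row=0, col=2): c = -0.1400 + 1.4500i → escape time 2
(row=0, col=3): c = 0.1500 + 1.4500i → escape time 2
(row=0, col=4): c = 0.4400 + 1.4500i → escape time 2
(row=1, col=0): c = -0.7200 + 0.6400i → escape time 6
(row=1, col=1): c = -0.4300 + 0.6400i → escape time 6
(row=1, col=2): c = -0.1400 + 0.6400i → escape time 6
(row=1, col=3): c = 0.1500 + 0.6400i → escape time 6
(row=1, col=4): c = 0.4400 + 0.6400i → escape time 5
(row=2, col=0): c = -0.7200 + -0.1700i → escape time 6
(row=2, col=1): c = -0.4300 + -0.1700i → escape time 6
(row=2, col=2): c = -0.1400 + -0.1700i → escape time 6
(row=2, col=3): c = 0.1500 + -0.1700i → escape time 6
(row=2, col=4): c = 0.4400 + -0.1700i → escape time 6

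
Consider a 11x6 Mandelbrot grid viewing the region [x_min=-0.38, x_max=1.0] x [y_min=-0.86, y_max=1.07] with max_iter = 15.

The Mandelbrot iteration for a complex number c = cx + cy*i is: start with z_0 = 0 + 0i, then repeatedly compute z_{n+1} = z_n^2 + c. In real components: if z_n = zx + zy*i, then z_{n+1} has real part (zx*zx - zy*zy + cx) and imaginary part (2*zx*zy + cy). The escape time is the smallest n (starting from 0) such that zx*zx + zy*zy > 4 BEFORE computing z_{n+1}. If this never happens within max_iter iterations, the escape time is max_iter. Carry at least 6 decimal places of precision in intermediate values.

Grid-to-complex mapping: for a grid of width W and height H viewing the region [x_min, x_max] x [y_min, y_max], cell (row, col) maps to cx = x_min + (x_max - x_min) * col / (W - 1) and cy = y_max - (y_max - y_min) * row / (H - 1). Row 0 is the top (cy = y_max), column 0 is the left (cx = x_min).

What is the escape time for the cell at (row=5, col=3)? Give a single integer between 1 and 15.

Answer: 10

Derivation:
z_0 = 0 + 0i, c = 0.0340 + -0.8600i
Iter 1: z = 0.0340 + -0.8600i, |z|^2 = 0.7408
Iter 2: z = -0.7044 + -0.9185i, |z|^2 = 1.3398
Iter 3: z = -0.3134 + 0.4340i, |z|^2 = 0.2866
Iter 4: z = -0.0562 + -1.1320i, |z|^2 = 1.2846
Iter 5: z = -1.2443 + -0.7328i, |z|^2 = 2.0853
Iter 6: z = 1.0454 + 0.9636i, |z|^2 = 2.0213
Iter 7: z = 0.1982 + 1.1547i, |z|^2 = 1.3725
Iter 8: z = -1.2600 + -0.4023i, |z|^2 = 1.7495
Iter 9: z = 1.4597 + 0.1539i, |z|^2 = 2.1544
Iter 10: z = 2.1410 + -0.4107i, |z|^2 = 4.7527
Escaped at iteration 10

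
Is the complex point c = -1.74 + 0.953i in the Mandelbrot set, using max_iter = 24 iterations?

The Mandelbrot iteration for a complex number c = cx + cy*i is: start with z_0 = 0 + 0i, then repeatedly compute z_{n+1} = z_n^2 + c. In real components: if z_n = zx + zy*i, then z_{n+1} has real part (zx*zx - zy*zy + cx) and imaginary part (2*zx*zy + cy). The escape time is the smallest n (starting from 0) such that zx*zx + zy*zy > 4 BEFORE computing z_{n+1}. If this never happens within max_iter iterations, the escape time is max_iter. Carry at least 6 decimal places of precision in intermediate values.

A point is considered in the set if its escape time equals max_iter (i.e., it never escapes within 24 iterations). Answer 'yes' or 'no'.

Answer: no

Derivation:
z_0 = 0 + 0i, c = -1.7400 + 0.9530i
Iter 1: z = -1.7400 + 0.9530i, |z|^2 = 3.9358
Iter 2: z = 0.3794 + -2.3634i, |z|^2 = 5.7298
Escaped at iteration 2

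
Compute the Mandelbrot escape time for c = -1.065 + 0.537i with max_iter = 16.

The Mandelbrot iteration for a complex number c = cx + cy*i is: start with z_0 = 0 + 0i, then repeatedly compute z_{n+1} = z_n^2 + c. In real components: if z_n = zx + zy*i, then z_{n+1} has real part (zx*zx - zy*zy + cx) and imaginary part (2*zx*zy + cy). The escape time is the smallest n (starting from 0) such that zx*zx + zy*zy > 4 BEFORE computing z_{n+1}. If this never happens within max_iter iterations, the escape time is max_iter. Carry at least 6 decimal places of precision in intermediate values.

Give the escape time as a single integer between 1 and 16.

z_0 = 0 + 0i, c = -1.0650 + 0.5370i
Iter 1: z = -1.0650 + 0.5370i, |z|^2 = 1.4226
Iter 2: z = -0.2191 + -0.6068i, |z|^2 = 0.4162
Iter 3: z = -1.3852 + 0.8030i, |z|^2 = 2.5635
Iter 4: z = 0.2090 + -1.6875i, |z|^2 = 2.8914
Iter 5: z = -3.8690 + -0.1685i, |z|^2 = 14.9974
Escaped at iteration 5

Answer: 5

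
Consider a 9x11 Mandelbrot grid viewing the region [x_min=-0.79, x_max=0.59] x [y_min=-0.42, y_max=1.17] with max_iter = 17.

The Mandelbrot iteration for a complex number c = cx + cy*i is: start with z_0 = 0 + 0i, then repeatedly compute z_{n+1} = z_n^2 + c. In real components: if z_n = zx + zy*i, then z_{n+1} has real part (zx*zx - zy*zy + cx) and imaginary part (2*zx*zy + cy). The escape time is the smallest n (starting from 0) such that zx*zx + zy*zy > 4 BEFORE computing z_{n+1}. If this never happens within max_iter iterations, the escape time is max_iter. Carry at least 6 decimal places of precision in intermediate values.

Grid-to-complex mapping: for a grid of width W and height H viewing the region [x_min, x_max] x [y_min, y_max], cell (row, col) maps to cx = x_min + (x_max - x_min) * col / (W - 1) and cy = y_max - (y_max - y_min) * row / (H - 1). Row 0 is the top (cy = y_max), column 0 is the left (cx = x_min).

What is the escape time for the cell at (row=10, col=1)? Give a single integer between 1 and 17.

Answer: 17

Derivation:
z_0 = 0 + 0i, c = -0.6175 + -0.4200i
Iter 1: z = -0.6175 + -0.4200i, |z|^2 = 0.5577
Iter 2: z = -0.4126 + 0.0987i, |z|^2 = 0.1800
Iter 3: z = -0.4570 + -0.5014i, |z|^2 = 0.4603
Iter 4: z = -0.6601 + 0.0383i, |z|^2 = 0.4372
Iter 5: z = -0.1832 + -0.4706i, |z|^2 = 0.2550
Iter 6: z = -0.8054 + -0.2475i, |z|^2 = 0.7099
Iter 7: z = -0.0301 + -0.0213i, |z|^2 = 0.0014
Iter 8: z = -0.6170 + -0.4187i, |z|^2 = 0.5561
Iter 9: z = -0.4121 + 0.0967i, |z|^2 = 0.1792
Iter 10: z = -0.4570 + -0.4997i, |z|^2 = 0.4586
Iter 11: z = -0.6583 + 0.0368i, |z|^2 = 0.4348
Iter 12: z = -0.1855 + -0.4685i, |z|^2 = 0.2538
Iter 13: z = -0.8026 + -0.2462i, |z|^2 = 0.7047
Iter 14: z = -0.0340 + -0.0247i, |z|^2 = 0.0018
Iter 15: z = -0.6170 + -0.4183i, |z|^2 = 0.5556
Iter 16: z = -0.4119 + 0.0962i, |z|^2 = 0.1789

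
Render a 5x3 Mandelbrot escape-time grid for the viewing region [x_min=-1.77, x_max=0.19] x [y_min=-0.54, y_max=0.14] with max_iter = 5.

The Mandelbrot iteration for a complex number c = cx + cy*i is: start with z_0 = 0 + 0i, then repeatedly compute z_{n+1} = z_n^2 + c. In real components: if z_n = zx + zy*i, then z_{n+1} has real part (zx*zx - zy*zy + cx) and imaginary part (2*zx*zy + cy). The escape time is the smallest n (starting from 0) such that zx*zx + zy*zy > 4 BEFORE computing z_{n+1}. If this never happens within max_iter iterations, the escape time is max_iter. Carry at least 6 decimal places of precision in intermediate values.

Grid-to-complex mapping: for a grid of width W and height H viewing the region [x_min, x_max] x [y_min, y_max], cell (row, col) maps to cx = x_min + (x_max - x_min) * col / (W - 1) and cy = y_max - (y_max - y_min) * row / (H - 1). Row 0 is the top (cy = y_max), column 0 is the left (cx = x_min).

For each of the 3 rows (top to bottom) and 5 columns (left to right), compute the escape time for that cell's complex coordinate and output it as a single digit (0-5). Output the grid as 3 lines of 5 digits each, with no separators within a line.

(row=0, col=0): c = -1.7700 + 0.1400i → escape time 4
(row=0, col=1): c = -1.2800 + 0.1400i → escape time 5
(row=0, col=2): c = -0.7900 + 0.1400i → escape time 5
(row=0, col=3): c = -0.3000 + 0.1400i → escape time 5
(row=0, col=4): c = 0.1900 + 0.1400i → escape time 5
(row=1, col=0): c = -1.7700 + -0.2000i → escape time 4
(row=1, col=1): c = -1.2800 + -0.2000i → escape time 5
(row=1, col=2): c = -0.7900 + -0.2000i → escape time 5
(row=1, col=3): c = -0.3000 + -0.2000i → escape time 5
(row=1, col=4): c = 0.1900 + -0.2000i → escape time 5
(row=2, col=0): c = -1.7700 + -0.5400i → escape time 3
(row=2, col=1): c = -1.2800 + -0.5400i → escape time 3
(row=2, col=2): c = -0.7900 + -0.5400i → escape time 5
(row=2, col=3): c = -0.3000 + -0.5400i → escape time 5
(row=2, col=4): c = 0.1900 + -0.5400i → escape time 5

Answer: 45555
45555
33555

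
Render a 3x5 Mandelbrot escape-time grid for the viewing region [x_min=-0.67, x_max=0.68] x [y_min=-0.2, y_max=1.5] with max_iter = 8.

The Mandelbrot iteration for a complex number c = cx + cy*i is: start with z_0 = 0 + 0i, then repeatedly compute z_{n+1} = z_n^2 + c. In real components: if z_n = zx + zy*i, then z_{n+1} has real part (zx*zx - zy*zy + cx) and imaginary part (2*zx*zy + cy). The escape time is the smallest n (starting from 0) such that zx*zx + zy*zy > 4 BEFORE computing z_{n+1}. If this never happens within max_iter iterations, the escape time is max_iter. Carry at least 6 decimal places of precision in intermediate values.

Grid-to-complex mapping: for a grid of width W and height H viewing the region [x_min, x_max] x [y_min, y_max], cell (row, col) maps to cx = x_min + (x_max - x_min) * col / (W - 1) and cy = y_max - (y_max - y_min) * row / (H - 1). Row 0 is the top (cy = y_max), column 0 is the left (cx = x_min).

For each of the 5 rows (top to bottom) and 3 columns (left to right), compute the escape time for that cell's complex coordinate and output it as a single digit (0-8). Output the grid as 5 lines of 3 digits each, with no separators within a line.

(row=0, col=0): c = -0.6700 + 1.5000i → escape time 2
(row=0, col=1): c = 0.0050 + 1.5000i → escape time 2
(row=0, col=2): c = 0.6800 + 1.5000i → escape time 2
(row=1, col=0): c = -0.6700 + 1.0750i → escape time 3
(row=1, col=1): c = 0.0050 + 1.0750i → escape time 4
(row=1, col=2): c = 0.6800 + 1.0750i → escape time 2
(row=2, col=0): c = -0.6700 + 0.6500i → escape time 6
(row=2, col=1): c = 0.0050 + 0.6500i → escape time 8
(row=2, col=2): c = 0.6800 + 0.6500i → escape time 3
(row=3, col=0): c = -0.6700 + 0.2250i → escape time 8
(row=3, col=1): c = 0.0050 + 0.2250i → escape time 8
(row=3, col=2): c = 0.6800 + 0.2250i → escape time 3
(row=4, col=0): c = -0.6700 + -0.2000i → escape time 8
(row=4, col=1): c = 0.0050 + -0.2000i → escape time 8
(row=4, col=2): c = 0.6800 + -0.2000i → escape time 3

Answer: 222
342
683
883
883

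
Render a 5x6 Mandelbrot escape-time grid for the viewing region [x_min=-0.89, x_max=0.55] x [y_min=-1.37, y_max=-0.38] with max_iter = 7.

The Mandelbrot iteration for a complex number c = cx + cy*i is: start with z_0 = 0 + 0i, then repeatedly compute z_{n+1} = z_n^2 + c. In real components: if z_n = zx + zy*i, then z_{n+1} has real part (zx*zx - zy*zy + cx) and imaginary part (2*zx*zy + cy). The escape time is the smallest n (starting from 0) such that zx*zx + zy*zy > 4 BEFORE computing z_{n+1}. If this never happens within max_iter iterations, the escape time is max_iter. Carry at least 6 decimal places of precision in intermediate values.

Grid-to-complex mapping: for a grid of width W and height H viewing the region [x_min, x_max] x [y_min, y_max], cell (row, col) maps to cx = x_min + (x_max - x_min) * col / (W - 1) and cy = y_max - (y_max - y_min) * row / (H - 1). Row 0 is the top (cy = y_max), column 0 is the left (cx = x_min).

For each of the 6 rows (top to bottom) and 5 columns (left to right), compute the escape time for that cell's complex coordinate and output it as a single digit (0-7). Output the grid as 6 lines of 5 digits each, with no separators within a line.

(row=0, col=0): c = -0.8900 + -0.3800i → escape time 7
(row=0, col=1): c = -0.5300 + -0.3800i → escape time 7
(row=0, col=2): c = -0.1700 + -0.3800i → escape time 7
(row=0, col=3): c = 0.1900 + -0.3800i → escape time 7
(row=0, col=4): c = 0.5500 + -0.3800i → escape time 4
(row=1, col=0): c = -0.8900 + -0.5780i → escape time 5
(row=1, col=1): c = -0.5300 + -0.5780i → escape time 7
(row=1, col=2): c = -0.1700 + -0.5780i → escape time 7
(row=1, col=3): c = 0.1900 + -0.5780i → escape time 7
(row=1, col=4): c = 0.5500 + -0.5780i → escape time 4
(row=2, col=0): c = -0.8900 + -0.7760i → escape time 4
(row=2, col=1): c = -0.5300 + -0.7760i → escape time 6
(row=2, col=2): c = -0.1700 + -0.7760i → escape time 7
(row=2, col=3): c = 0.1900 + -0.7760i → escape time 5
(row=2, col=4): c = 0.5500 + -0.7760i → escape time 3
(row=3, col=0): c = -0.8900 + -0.9740i → escape time 3
(row=3, col=1): c = -0.5300 + -0.9740i → escape time 4
(row=3, col=2): c = -0.1700 + -0.9740i → escape time 7
(row=3, col=3): c = 0.1900 + -0.9740i → escape time 4
(row=3, col=4): c = 0.5500 + -0.9740i → escape time 2
(row=4, col=0): c = -0.8900 + -1.1720i → escape time 3
(row=4, col=1): c = -0.5300 + -1.1720i → escape time 3
(row=4, col=2): c = -0.1700 + -1.1720i → escape time 4
(row=4, col=3): c = 0.1900 + -1.1720i → escape time 3
(row=4, col=4): c = 0.5500 + -1.1720i → escape time 2
(row=5, col=0): c = -0.8900 + -1.3700i → escape time 2
(row=5, col=1): c = -0.5300 + -1.3700i → escape time 2
(row=5, col=2): c = -0.1700 + -1.3700i → escape time 2
(row=5, col=3): c = 0.1900 + -1.3700i → escape time 2
(row=5, col=4): c = 0.5500 + -1.3700i → escape time 2

Answer: 77774
57774
46753
34742
33432
22222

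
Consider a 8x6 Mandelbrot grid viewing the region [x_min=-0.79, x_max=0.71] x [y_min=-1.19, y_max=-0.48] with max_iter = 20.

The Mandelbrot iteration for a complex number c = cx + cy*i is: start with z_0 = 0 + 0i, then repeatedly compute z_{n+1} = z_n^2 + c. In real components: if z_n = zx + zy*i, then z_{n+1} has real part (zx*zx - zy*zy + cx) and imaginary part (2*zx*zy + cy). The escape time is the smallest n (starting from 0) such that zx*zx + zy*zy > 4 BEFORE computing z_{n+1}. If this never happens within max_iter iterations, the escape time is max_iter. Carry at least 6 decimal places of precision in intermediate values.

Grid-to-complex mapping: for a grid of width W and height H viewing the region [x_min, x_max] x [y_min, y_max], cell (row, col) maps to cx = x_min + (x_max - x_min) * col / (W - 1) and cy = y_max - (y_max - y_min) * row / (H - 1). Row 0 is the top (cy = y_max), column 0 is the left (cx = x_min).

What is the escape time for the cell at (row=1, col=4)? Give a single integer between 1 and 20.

z_0 = 0 + 0i, c = 0.0671 + -0.6220i
Iter 1: z = 0.0671 + -0.6220i, |z|^2 = 0.3914
Iter 2: z = -0.3152 + -0.7055i, |z|^2 = 0.5971
Iter 3: z = -0.3313 + -0.1772i, |z|^2 = 0.1411
Iter 4: z = 0.1455 + -0.5046i, |z|^2 = 0.2758
Iter 5: z = -0.1663 + -0.7688i, |z|^2 = 0.6187
Iter 6: z = -0.4963 + -0.3663i, |z|^2 = 0.3804
Iter 7: z = 0.1793 + -0.2585i, |z|^2 = 0.0990
Iter 8: z = 0.0325 + -0.7147i, |z|^2 = 0.5118
Iter 9: z = -0.4426 + -0.6684i, |z|^2 = 0.6427
Iter 10: z = -0.1838 + -0.0303i, |z|^2 = 0.0347
Iter 11: z = 0.1000 + -0.6108i, |z|^2 = 0.3831
Iter 12: z = -0.2960 + -0.7442i, |z|^2 = 0.6414
Iter 13: z = -0.3990 + -0.1815i, |z|^2 = 0.1921
Iter 14: z = 0.1934 + -0.4772i, |z|^2 = 0.2651
Iter 15: z = -0.1231 + -0.8066i, |z|^2 = 0.6658
Iter 16: z = -0.5683 + -0.4233i, |z|^2 = 0.5022
Iter 17: z = 0.2109 + -0.1408i, |z|^2 = 0.0643
Iter 18: z = 0.0918 + -0.6814i, |z|^2 = 0.4727
Iter 19: z = -0.3887 + -0.7471i, |z|^2 = 0.7092

Answer: 20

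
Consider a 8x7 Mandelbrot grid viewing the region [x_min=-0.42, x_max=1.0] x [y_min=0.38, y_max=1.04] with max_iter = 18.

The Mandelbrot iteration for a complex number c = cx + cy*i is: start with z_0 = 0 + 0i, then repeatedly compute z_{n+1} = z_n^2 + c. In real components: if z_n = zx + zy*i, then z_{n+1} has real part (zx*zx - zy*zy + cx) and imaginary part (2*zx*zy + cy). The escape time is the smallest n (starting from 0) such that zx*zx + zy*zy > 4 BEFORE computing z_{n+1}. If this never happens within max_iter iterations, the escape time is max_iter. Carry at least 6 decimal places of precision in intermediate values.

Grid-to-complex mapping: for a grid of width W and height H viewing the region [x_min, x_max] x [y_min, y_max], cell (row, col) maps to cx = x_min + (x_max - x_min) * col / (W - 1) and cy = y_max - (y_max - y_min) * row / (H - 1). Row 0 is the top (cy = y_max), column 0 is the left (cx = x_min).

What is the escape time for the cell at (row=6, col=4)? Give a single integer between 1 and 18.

Answer: 18

Derivation:
z_0 = 0 + 0i, c = 0.3914 + 0.3800i
Iter 1: z = 0.3914 + 0.3800i, |z|^2 = 0.2976
Iter 2: z = 0.4002 + 0.6775i, |z|^2 = 0.6192
Iter 3: z = 0.0926 + 0.9223i, |z|^2 = 0.8593
Iter 4: z = -0.4507 + 0.5509i, |z|^2 = 0.5066
Iter 5: z = 0.2911 + -0.1165i, |z|^2 = 0.0983
Iter 6: z = 0.4626 + 0.3122i, |z|^2 = 0.3114
Iter 7: z = 0.5079 + 0.6688i, |z|^2 = 0.7053
Iter 8: z = 0.2021 + 1.0594i, |z|^2 = 1.1632
Iter 9: z = -0.6901 + 0.8083i, |z|^2 = 1.1296
Iter 10: z = 0.2143 + -0.7356i, |z|^2 = 0.5870
Iter 11: z = -0.1038 + 0.0648i, |z|^2 = 0.0150
Iter 12: z = 0.3980 + 0.3666i, |z|^2 = 0.2928
Iter 13: z = 0.4155 + 0.6718i, |z|^2 = 0.6239
Iter 14: z = 0.1128 + 0.9382i, |z|^2 = 0.8930
Iter 15: z = -0.4761 + 0.5916i, |z|^2 = 0.5767
Iter 16: z = 0.2681 + -0.1833i, |z|^2 = 0.1055
Iter 17: z = 0.4297 + 0.2817i, |z|^2 = 0.2640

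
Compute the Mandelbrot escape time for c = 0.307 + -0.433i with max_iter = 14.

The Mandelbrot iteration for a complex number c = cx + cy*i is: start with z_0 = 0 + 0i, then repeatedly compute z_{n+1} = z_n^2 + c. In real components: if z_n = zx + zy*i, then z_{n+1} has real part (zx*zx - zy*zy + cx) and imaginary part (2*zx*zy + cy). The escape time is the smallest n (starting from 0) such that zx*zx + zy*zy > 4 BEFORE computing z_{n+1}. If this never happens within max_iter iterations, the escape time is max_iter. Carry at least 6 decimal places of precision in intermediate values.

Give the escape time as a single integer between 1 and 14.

z_0 = 0 + 0i, c = 0.3070 + -0.4330i
Iter 1: z = 0.3070 + -0.4330i, |z|^2 = 0.2817
Iter 2: z = 0.2138 + -0.6989i, |z|^2 = 0.5341
Iter 3: z = -0.1357 + -0.7318i, |z|^2 = 0.5539
Iter 4: z = -0.2101 + -0.2344i, |z|^2 = 0.0991
Iter 5: z = 0.2962 + -0.3345i, |z|^2 = 0.1996
Iter 6: z = 0.2828 + -0.6312i, |z|^2 = 0.4784
Iter 7: z = -0.0114 + -0.7900i, |z|^2 = 0.6243
Iter 8: z = -0.3170 + -0.4150i, |z|^2 = 0.2727
Iter 9: z = 0.2353 + -0.1699i, |z|^2 = 0.0842
Iter 10: z = 0.3335 + -0.5129i, |z|^2 = 0.3743
Iter 11: z = 0.1551 + -0.7751i, |z|^2 = 0.6249
Iter 12: z = -0.2698 + -0.6735i, |z|^2 = 0.5263
Iter 13: z = -0.0738 + -0.0697i, |z|^2 = 0.0103

Answer: 14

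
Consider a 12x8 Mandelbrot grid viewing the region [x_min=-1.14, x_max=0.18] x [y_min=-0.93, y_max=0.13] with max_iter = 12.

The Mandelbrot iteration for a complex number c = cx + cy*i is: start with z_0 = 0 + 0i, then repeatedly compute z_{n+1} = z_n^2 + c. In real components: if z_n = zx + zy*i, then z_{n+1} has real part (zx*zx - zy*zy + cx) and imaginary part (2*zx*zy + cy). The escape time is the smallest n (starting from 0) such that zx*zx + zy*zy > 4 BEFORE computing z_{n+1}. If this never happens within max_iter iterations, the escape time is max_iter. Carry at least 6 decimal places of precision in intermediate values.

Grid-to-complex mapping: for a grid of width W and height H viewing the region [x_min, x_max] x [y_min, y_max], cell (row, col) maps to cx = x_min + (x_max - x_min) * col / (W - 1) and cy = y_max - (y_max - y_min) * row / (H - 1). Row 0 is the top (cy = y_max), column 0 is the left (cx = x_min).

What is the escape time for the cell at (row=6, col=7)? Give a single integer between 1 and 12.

z_0 = 0 + 0i, c = -0.3000 + -0.7786i
Iter 1: z = -0.3000 + -0.7786i, |z|^2 = 0.6962
Iter 2: z = -0.8162 + -0.3114i, |z|^2 = 0.7631
Iter 3: z = 0.2692 + -0.2702i, |z|^2 = 0.1455
Iter 4: z = -0.3006 + -0.9240i, |z|^2 = 0.9442
Iter 5: z = -1.0635 + -0.2231i, |z|^2 = 1.1808
Iter 6: z = 0.7812 + -0.3040i, |z|^2 = 0.7028
Iter 7: z = 0.2179 + -1.2536i, |z|^2 = 1.6191
Iter 8: z = -1.8241 + -1.3248i, |z|^2 = 5.0826
Escaped at iteration 8

Answer: 8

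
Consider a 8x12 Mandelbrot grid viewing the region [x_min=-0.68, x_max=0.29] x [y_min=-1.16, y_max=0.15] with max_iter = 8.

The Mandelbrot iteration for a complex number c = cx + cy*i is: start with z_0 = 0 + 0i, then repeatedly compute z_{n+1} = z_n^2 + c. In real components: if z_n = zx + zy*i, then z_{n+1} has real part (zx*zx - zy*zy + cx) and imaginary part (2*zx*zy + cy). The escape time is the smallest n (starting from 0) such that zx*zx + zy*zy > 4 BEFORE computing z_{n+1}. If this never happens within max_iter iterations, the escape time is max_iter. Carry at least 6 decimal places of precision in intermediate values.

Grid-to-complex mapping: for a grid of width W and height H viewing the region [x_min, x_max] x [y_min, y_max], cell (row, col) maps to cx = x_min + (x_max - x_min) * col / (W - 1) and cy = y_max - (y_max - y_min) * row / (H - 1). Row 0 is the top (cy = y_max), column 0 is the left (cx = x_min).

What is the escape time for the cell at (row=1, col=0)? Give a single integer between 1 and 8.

z_0 = 0 + 0i, c = -0.6800 + 0.0309i
Iter 1: z = -0.6800 + 0.0309i, |z|^2 = 0.4634
Iter 2: z = -0.2186 + -0.0111i, |z|^2 = 0.0479
Iter 3: z = -0.6324 + 0.0358i, |z|^2 = 0.4012
Iter 4: z = -0.2814 + -0.0143i, |z|^2 = 0.0794
Iter 5: z = -0.6010 + 0.0390i, |z|^2 = 0.3627
Iter 6: z = -0.3203 + -0.0159i, |z|^2 = 0.1028
Iter 7: z = -0.5777 + 0.0411i, |z|^2 = 0.3354

Answer: 8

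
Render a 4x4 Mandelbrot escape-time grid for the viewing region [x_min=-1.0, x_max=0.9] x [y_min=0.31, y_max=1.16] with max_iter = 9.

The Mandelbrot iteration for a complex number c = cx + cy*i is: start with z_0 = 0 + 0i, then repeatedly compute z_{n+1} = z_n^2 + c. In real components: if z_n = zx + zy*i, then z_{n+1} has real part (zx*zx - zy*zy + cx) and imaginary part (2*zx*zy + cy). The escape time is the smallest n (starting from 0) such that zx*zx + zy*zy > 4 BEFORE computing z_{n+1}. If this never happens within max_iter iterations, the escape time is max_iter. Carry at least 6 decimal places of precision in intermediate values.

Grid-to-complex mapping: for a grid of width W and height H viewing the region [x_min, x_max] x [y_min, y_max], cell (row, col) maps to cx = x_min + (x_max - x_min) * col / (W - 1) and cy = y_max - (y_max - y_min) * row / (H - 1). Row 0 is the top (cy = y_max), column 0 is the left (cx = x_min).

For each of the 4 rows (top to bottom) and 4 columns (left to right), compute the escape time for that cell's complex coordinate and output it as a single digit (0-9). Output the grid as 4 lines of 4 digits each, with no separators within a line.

(row=0, col=0): c = -1.0000 + 1.1600i → escape time 3
(row=0, col=1): c = -0.3667 + 1.1600i → escape time 3
(row=0, col=2): c = 0.2667 + 1.1600i → escape time 2
(row=0, col=3): c = 0.9000 + 1.1600i → escape time 2
(row=1, col=0): c = -1.0000 + 0.8767i → escape time 3
(row=1, col=1): c = -0.3667 + 0.8767i → escape time 5
(row=1, col=2): c = 0.2667 + 0.8767i → escape time 4
(row=1, col=3): c = 0.9000 + 0.8767i → escape time 2
(row=2, col=0): c = -1.0000 + 0.5933i → escape time 5
(row=2, col=1): c = -0.3667 + 0.5933i → escape time 9
(row=2, col=2): c = 0.2667 + 0.5933i → escape time 9
(row=2, col=3): c = 0.9000 + 0.5933i → escape time 2
(row=3, col=0): c = -1.0000 + 0.3100i → escape time 9
(row=3, col=1): c = -0.3667 + 0.3100i → escape time 9
(row=3, col=2): c = 0.2667 + 0.3100i → escape time 9
(row=3, col=3): c = 0.9000 + 0.3100i → escape time 3

Answer: 3322
3542
5992
9993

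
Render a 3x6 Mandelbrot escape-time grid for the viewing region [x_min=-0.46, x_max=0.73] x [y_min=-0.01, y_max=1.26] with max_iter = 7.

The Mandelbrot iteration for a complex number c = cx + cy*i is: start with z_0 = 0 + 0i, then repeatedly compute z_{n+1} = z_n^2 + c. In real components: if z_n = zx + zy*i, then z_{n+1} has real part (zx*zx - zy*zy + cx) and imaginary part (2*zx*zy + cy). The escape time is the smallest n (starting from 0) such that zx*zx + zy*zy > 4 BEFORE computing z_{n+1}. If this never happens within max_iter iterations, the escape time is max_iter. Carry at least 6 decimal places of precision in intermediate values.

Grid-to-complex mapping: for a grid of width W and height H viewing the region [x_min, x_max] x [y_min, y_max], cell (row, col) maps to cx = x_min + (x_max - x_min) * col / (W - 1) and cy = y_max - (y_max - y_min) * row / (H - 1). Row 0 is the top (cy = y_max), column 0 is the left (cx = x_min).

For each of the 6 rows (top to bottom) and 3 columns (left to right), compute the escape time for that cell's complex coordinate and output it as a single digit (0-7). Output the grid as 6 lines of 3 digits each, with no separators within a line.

Answer: 322
442
663
773
773
773

Derivation:
(row=0, col=0): c = -0.4600 + 1.2600i → escape time 3
(row=0, col=1): c = 0.1350 + 1.2600i → escape time 2
(row=0, col=2): c = 0.7300 + 1.2600i → escape time 2
(row=1, col=0): c = -0.4600 + 1.0060i → escape time 4
(row=1, col=1): c = 0.1350 + 1.0060i → escape time 4
(row=1, col=2): c = 0.7300 + 1.0060i → escape time 2
(row=2, col=0): c = -0.4600 + 0.7520i → escape time 6
(row=2, col=1): c = 0.1350 + 0.7520i → escape time 6
(row=2, col=2): c = 0.7300 + 0.7520i → escape time 3
(row=3, col=0): c = -0.4600 + 0.4980i → escape time 7
(row=3, col=1): c = 0.1350 + 0.4980i → escape time 7
(row=3, col=2): c = 0.7300 + 0.4980i → escape time 3
(row=4, col=0): c = -0.4600 + 0.2440i → escape time 7
(row=4, col=1): c = 0.1350 + 0.2440i → escape time 7
(row=4, col=2): c = 0.7300 + 0.2440i → escape time 3
(row=5, col=0): c = -0.4600 + -0.0100i → escape time 7
(row=5, col=1): c = 0.1350 + -0.0100i → escape time 7
(row=5, col=2): c = 0.7300 + -0.0100i → escape time 3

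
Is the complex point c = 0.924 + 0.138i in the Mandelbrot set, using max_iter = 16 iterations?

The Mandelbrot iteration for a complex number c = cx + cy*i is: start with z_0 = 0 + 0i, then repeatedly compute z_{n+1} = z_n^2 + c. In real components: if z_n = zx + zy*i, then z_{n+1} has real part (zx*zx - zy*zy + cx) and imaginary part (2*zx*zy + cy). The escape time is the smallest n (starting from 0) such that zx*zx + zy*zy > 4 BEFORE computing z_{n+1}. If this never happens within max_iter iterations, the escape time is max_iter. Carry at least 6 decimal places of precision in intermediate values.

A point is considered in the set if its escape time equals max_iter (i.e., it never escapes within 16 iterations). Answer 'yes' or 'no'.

z_0 = 0 + 0i, c = 0.9240 + 0.1380i
Iter 1: z = 0.9240 + 0.1380i, |z|^2 = 0.8728
Iter 2: z = 1.7587 + 0.3930i, |z|^2 = 3.2476
Iter 3: z = 3.8627 + 1.5204i, |z|^2 = 17.2320
Escaped at iteration 3

Answer: no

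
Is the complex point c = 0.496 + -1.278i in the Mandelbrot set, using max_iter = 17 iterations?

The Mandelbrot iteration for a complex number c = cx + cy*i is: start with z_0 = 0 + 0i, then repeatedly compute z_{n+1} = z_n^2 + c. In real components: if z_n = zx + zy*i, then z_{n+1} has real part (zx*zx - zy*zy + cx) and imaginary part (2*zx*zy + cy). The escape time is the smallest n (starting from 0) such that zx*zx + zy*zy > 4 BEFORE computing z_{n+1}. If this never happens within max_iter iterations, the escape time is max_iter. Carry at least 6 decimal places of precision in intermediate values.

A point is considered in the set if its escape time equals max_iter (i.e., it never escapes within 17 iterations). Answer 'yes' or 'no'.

z_0 = 0 + 0i, c = 0.4960 + -1.2780i
Iter 1: z = 0.4960 + -1.2780i, |z|^2 = 1.8793
Iter 2: z = -0.8913 + -2.5458i, |z|^2 = 7.2753
Escaped at iteration 2

Answer: no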